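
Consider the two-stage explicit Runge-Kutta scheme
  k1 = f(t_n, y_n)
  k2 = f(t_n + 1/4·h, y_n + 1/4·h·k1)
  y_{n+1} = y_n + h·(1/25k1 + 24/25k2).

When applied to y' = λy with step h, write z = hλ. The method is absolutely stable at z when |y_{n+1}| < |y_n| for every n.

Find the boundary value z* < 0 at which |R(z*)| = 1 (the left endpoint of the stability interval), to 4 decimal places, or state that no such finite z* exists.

Test eqn y'=λy, z=hλ:
  k1=λy_n ⇒ h·k1=z·y_n;  k2=λ(1+1/4z)y_n ⇒ h·k2=z(1+1/4z)y_n
  y_{n+1}/y_n = 1 + 1/25z + 24/25z(1+1/4z) = 1 + z + 6/25z²
  so R(z) = 1 + z + 6/25z².

Solve |R(x)|<1 on ℝ⁻.
x=-0.7: |R|=0.4176
R=1: x+6/25x²=0 ⇒ x=−25/6=-4.1667; min R=1−1/(4·6/25)=-0.0417>−1
Confirm numerically:
  x=-3.664: |R|=0.55798 <1
  x=-3.511: |R|=0.44751 <1
  x=-3.293: |R|=0.30952 <1
  x=-2.277: |R|=0.03267 <1
  x=-4.659: |R|=1.55051 >1
  x=-4.606: |R|=1.48566 >1
Interval (-4.1667, 0).

z* = -4.1667.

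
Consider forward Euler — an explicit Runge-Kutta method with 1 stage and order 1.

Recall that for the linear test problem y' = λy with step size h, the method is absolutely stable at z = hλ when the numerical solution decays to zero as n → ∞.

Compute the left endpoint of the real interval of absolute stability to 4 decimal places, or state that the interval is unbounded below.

Set f=λy, z=hλ:
  order 1, 1-stage ⇒ R(z)=1+z
  (e.g. R(-1.27)=-0.27000, |R|=0.27000)

Boundary: |R(x)|=1, x<0.
x=-1.27: |R|=0.2700
|R(-1.3)|=0.3000 |R(-1.03)|=0.0300 |R(-0.98)|=0.0200
Bisect:
  x_lo=-2.5326 |R|=1.5326  x_hi=-0.2066 |R|=0.7934
  mid=-1.36961 |R|=0.36961 →hi
  mid=-1.95113 |R|=0.95113 →hi
  mid=-2.24189 |R|=1.24189 →lo
  mid=-2.09651 |R|=1.09651 →lo
  mid=-2.02382 |R|=1.02382 →lo
  mid=-1.98747 |R|=0.98747 →hi
  mid=-2.00565 |R|=1.00565 →lo
  mid=-1.99656 |R|=0.99656 →hi
  ...
  [-2.00011,-1.99997] ⇒ x*=-2.0000
Interval (-2.0000, 0).

z* = -2.0000.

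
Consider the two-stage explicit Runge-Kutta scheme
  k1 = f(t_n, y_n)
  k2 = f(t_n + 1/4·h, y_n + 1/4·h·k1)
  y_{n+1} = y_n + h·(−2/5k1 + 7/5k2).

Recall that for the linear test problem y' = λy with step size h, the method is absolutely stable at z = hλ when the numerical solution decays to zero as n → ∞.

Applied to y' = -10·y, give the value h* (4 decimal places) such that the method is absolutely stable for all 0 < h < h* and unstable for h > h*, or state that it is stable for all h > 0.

Test eqn y'=λy, z=hλ:
  k1=λy_n ⇒ h·k1=z·y_n;  k2=λ(1+1/4z)y_n ⇒ h·k2=z(1+1/4z)y_n
  y_{n+1}/y_n = 1 − 2/5z + 7/5z(1+1/4z) = 1 + z + 7/20z²
  ⇒ R(z) = 1 + z + 7/20z².

Need |R(x)|<1, x<0.
x=-1.16: |R|=0.3110
R=1: x+7/20x²=0 ⇒ x=−20/7=-2.8571; min R=1−1/(4·7/20)=0.2857>−1
Confirm numerically:
  x=-2.560: |R|=0.73376 <1
  x=-2.458: |R|=0.65662 <1
  x=-1.936: |R|=0.37583 <1
  x=-3.399: |R|=1.64462 >1
  x=-3.234: |R|=1.42656 >1
  x=-2.963: |R|=1.10978 >1
Stable set (-2.8571, 0).

(-2.8571,0); λ=-10 ⇒ h* = (20/7)/10 = 0.2857.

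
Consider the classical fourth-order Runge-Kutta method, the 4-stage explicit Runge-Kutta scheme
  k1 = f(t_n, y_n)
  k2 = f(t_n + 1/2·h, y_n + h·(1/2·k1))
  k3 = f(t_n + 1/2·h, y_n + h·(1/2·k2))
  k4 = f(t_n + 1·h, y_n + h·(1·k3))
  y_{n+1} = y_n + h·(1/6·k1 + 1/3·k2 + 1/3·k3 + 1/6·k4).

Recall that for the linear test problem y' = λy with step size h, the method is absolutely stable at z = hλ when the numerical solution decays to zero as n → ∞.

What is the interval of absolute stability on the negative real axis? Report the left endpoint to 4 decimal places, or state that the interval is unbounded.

Set f=λy, z=hλ:
  order 4, 4-stage ⇒ R(z)=1+z+z^2/2+z^3/6+z^4/24
  (e.g. R(-1.44)=0.27830, |R|=0.27830)

Solve |R(x)|<1 on ℝ⁻.
x=-1.44: |R|=0.2783
|R(-1.62)|=0.2706 |R(-1.09)|=0.3470 |R(-1.08)|=0.3499
Bisect:
  x_lo=-3.1601 |R|=1.7286  x_hi=-0.3904 |R|=0.6768
  mid=-1.77525 |R|=0.28189 →hi
  mid=-2.46766 |R|=0.61761 →hi
  mid=-2.81386 |R|=1.04393 →lo
  mid=-2.64076 |R|=0.80308 →hi
  mid=-2.72731 |R|=0.91604 →hi
  mid=-2.77059 |R|=0.97805 →hi
  mid=-2.79222 |R|=1.01050 →lo
  mid=-2.78141 |R|=0.99415 →hi
  mid=-2.78682 |R|=1.00230 →lo
  ...
  [-2.78529,-2.78512] ⇒ x*=-2.7853
Stable set (-2.7853, 0).

z∈(-2.7853,0).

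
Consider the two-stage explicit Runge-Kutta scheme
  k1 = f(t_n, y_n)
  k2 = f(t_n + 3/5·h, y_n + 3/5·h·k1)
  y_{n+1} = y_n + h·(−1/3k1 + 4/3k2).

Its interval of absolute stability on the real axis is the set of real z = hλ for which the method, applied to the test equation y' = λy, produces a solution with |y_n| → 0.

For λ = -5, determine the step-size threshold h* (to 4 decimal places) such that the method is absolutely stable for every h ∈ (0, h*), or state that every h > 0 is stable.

(-1.2500,0); λ=-5 ⇒ h* = (5/4)/5 = 0.2500.

Test eqn y'=λy, z=hλ:
  k1=λy_n ⇒ h·k1=z·y_n;  k2=λ(1+3/5z)y_n ⇒ h·k2=z(1+3/5z)y_n
  y_{n+1}/y_n = 1 − 1/3z + 4/3z(1+3/5z) = 1 + z + 4/5z²
  so R(z) = 1 + z + 4/5z².

Need |R(x)|<1, x<0.
x=-1.73: |R|=1.6643
R=1: x+4/5x²=0 ⇒ x=−5/4=-1.2500; min R=1−1/(4·4/5)=0.6875>−1
Confirm numerically:
  x=-1.045: |R|=0.82862 <1
  x=-0.836: |R|=0.72312 <1
  x=-0.787: |R|=0.70850 <1
  x=-0.692: |R|=0.69109 <1
  x=-1.841: |R|=1.87042 >1
  x=-1.431: |R|=1.20721 >1
Interval (-1.2500, 0).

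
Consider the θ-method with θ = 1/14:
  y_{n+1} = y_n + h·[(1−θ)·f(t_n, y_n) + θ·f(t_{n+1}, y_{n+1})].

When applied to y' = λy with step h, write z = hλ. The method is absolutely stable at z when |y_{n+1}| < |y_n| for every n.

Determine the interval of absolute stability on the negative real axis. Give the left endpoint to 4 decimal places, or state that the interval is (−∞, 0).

z∈(-2.3333,0).

With y'=λy (z=hλ):
  y_{n+1} = y_n + z·[13/14·y_n + 1/14·y_{n+1}] ⇒ (1 − 1/14z)y_{n+1} = (1 + 13/14z)y_n
  Hence R(z) = (1 + 13/14z)/(1 − 1/14z).

Need |R(x)|<1, x<0.
x=-1.6: |R|=0.4359
R=−1: 1+13/14x = −1+1/14x ⇒ -6/7x=2 ⇒ x=2/(-6/7)=-2.3333
Confirm numerically:
  x=-2.196: |R|=0.89825 <1
  x=-1.644: |R|=0.47123 <1
  x=-1.327: |R|=0.21211 <1
  x=-0.956: |R|=0.10511 <1
  x=-2.634: |R|=1.21691 >1
  x=-2.416: |R|=1.06043 >1
Interval (-2.3333, 0).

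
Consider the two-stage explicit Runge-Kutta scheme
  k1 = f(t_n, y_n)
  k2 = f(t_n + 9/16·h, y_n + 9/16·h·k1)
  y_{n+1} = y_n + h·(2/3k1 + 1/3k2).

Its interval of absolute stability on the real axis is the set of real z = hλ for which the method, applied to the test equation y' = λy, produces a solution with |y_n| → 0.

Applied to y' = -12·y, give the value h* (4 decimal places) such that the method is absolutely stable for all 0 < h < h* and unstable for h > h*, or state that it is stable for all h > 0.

Set f=λy, z=hλ:
  k1=λy_n ⇒ h·k1=z·y_n;  k2=λ(1+9/16z)y_n ⇒ h·k2=z(1+9/16z)y_n
  y_{n+1}/y_n = 1 + 2/3z + 1/3z(1+9/16z) = 1 + z + 3/16z²
  Hence R(z) = 1 + z + 3/16z².

Find x<0 with |R(x)|<1.
x=-1.65: |R|=0.1395
R=1: x+3/16x²=0 ⇒ x=−16/3=-5.3333; min R=1−1/(4·3/16)=-0.3333>−1
Confirm numerically:
  x=-4.599: |R|=0.36678 <1
  x=-4.528: |R|=0.31627 <1
  x=-2.727: |R|=0.33265 <1
  x=-2.607: |R|=0.33267 <1
  x=-5.922: |R|=1.65364 >1
  x=-5.367: |R|=1.03388 >1
Stable set (-5.3333, 0).

(-5.3333,0); λ=-12 ⇒ h* = (16/3)/12 = 0.4444.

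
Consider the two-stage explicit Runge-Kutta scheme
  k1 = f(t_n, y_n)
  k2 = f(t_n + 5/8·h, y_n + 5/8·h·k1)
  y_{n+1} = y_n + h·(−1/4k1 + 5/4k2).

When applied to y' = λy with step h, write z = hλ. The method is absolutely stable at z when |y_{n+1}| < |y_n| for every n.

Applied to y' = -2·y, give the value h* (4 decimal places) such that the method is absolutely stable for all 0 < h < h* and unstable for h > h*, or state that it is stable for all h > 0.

(-1.2800,0); λ=-2 ⇒ h* = (32/25)/2 = 0.6400.

On y'=λy, z=hλ:
  k1=λy_n ⇒ h·k1=z·y_n;  k2=λ(1+5/8z)y_n ⇒ h·k2=z(1+5/8z)y_n
  y_{n+1}/y_n = 1 − 1/4z + 5/4z(1+5/8z) = 1 + z + 25/32z²
  ⇒ R(z) = 1 + z + 25/32z².

Boundary: |R(x)|=1, x<0.
x=-0.45: |R|=0.7082
R=1: x+25/32x²=0 ⇒ x=−32/25=-1.2800; min R=1−1/(4·25/32)=0.6800>−1
Confirm numerically:
  x=-1.139: |R|=0.87453 <1
  x=-1.102: |R|=0.84675 <1
  x=-0.634: |R|=0.68003 <1
  x=-1.721: |R|=1.59294 >1
  x=-1.376: |R|=1.10320 >1
Interval (-1.2800, 0).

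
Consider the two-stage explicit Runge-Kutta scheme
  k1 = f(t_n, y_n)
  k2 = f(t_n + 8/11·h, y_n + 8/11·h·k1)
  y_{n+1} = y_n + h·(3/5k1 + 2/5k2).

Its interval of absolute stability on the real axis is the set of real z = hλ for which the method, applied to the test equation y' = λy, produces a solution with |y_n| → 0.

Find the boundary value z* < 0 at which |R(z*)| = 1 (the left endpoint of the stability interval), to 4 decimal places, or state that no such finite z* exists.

With y'=λy (z=hλ):
  k1=λy_n ⇒ h·k1=z·y_n;  k2=λ(1+8/11z)y_n ⇒ h·k2=z(1+8/11z)y_n
  y_{n+1}/y_n = 1 + 3/5z + 2/5z(1+8/11z) = 1 + z + 16/55z²
  Hence R(z) = 1 + z + 16/55z².

Boundary: |R(x)|=1, x<0.
x=-0.87: |R|=0.3502
R=1: x+16/55x²=0 ⇒ x=−55/16=-3.4375; min R=1−1/(4·16/55)=0.1406>−1
Confirm numerically:
  x=-3.082: |R|=0.68127 <1
  x=-2.869: |R|=0.52552 <1
  x=-2.490: |R|=0.31367 <1
  x=-3.721: |R|=1.30688 >1
  x=-3.538: |R|=1.10344 >1
Interval (-3.4375, 0).

z* = -3.4375.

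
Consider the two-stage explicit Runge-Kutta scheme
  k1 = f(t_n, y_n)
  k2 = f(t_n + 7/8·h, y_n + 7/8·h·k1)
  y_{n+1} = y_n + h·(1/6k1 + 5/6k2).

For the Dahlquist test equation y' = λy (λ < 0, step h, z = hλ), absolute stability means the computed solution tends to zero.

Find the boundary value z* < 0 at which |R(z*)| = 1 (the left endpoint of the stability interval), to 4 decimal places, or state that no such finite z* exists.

On y'=λy, z=hλ:
  k1=λy_n ⇒ h·k1=z·y_n;  k2=λ(1+7/8z)y_n ⇒ h·k2=z(1+7/8z)y_n
  y_{n+1}/y_n = 1 + 1/6z + 5/6z(1+7/8z) = 1 + z + 35/48z²
  R(z) = 1 + z + 35/48z².

Solve |R(x)|<1 on ℝ⁻.
x=-0.91: |R|=0.6938
R=1: x+35/48x²=0 ⇒ x=−48/35=-1.3714; min R=1−1/(4·35/48)=0.6571>−1
Confirm numerically:
  x=-1.349: |R|=0.97794 <1
  x=-1.188: |R|=0.84110 <1
  x=-1.027: |R|=0.74207 <1
  x=-0.859: |R|=0.67904 <1
  x=-1.527: |R|=1.17322 >1
  x=-1.458: |R|=1.09204 >1
  x=-1.449: |R|=1.08196 >1
Interval (-1.3714, 0).

z* = -1.3714.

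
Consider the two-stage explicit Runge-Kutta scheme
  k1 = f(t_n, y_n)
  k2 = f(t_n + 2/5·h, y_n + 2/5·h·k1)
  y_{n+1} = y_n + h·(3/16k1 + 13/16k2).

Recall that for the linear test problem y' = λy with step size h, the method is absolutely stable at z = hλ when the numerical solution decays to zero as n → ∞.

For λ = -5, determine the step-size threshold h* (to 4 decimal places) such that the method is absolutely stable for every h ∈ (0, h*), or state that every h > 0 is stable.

With y'=λy (z=hλ):
  k1=λy_n ⇒ h·k1=z·y_n;  k2=λ(1+2/5z)y_n ⇒ h·k2=z(1+2/5z)y_n
  y_{n+1}/y_n = 1 + 3/16z + 13/16z(1+2/5z) = 1 + z + 13/40z²
  so R(z) = 1 + z + 13/40z².

Find x<0 with |R(x)|<1.
x=-1.44: |R|=0.2339
R=1: x+13/40x²=0 ⇒ x=−40/13=-3.0769; min R=1−1/(4·13/40)=0.2308>−1
Confirm numerically:
  x=-3.033: |R|=0.95670 <1
  x=-2.645: |R|=0.62871 <1
  x=-2.537: |R|=0.55482 <1
  x=-3.497: |R|=1.47743 >1
  x=-3.278: |R|=1.21422 >1
  x=-3.220: |R|=1.14973 >1
Interval (-3.0769, 0).

(-3.0769,0); λ=-5 ⇒ h* = (40/13)/5 = 0.6154.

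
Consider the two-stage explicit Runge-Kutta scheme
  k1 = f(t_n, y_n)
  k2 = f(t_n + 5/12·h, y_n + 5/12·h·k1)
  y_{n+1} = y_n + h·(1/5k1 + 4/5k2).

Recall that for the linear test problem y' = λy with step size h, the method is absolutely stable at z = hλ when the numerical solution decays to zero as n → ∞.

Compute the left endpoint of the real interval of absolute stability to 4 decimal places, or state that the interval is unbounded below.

left endpoint -3.0000.

On y'=λy, z=hλ:
  k1=λy_n ⇒ h·k1=z·y_n;  k2=λ(1+5/12z)y_n ⇒ h·k2=z(1+5/12z)y_n
  y_{n+1}/y_n = 1 + 1/5z + 4/5z(1+5/12z) = 1 + z + 1/3z²
  so R(z) = 1 + z + 1/3z².

Find x<0 with |R(x)|<1.
x=-0.54: |R|=0.5572
R=1: x+1/3x²=0 ⇒ x=−3=-3.0000; min R=1−1/(4·1/3)=0.2500>−1
Confirm numerically:
  x=-2.829: |R|=0.83875 <1
  x=-2.046: |R|=0.34937 <1
  x=-1.207: |R|=0.27862 <1
  x=-3.456: |R|=1.52531 >1
  x=-3.389: |R|=1.43944 >1
  x=-3.385: |R|=1.43441 >1
Stable set (-3.0000, 0).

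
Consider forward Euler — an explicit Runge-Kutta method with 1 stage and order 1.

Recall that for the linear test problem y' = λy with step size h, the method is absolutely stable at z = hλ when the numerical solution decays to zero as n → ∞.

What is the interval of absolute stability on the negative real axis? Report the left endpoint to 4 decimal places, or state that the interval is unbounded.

On y'=λy, z=hλ:
  order 1, 1-stage ⇒ R(z)=1+z
  (e.g. R(-0.76)=0.24000, |R|=0.24000)

Need |R(x)|<1, x<0.
x=-0.76: |R|=0.2400
|R(-2.39)|=1.3900 |R(-1.9)|=0.9000 |R(-1.55)|=0.5500
Bisect:
  x_lo=-2.5920 |R|=1.5920  x_hi=-0.3491 |R|=0.6509
  mid=-1.47051 |R|=0.47051 →hi
  mid=-2.03123 |R|=1.03123 →lo
  mid=-1.75087 |R|=0.75087 →hi
  mid=-1.89105 |R|=0.89105 →hi
  mid=-1.96114 |R|=0.96114 →hi
  mid=-1.99619 |R|=0.99619 →hi
  mid=-2.01371 |R|=1.01371 →lo
  mid=-2.00495 |R|=1.00495 →lo
  mid=-2.00057 |R|=1.00057 →lo
  mid=-1.99838 |R|=0.99838 →hi
  ...
  [-2.00002,-1.99988] ⇒ x*=-2.0000
So |R|<1 on (-2.0000, 0).

(-2.0000, 0).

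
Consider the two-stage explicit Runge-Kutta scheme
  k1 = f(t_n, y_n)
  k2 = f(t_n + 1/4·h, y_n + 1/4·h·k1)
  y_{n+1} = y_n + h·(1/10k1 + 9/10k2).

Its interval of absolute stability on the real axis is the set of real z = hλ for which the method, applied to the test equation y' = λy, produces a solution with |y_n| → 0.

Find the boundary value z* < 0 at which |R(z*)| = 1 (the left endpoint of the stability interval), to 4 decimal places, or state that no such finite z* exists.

Test eqn y'=λy, z=hλ:
  k1=λy_n ⇒ h·k1=z·y_n;  k2=λ(1+1/4z)y_n ⇒ h·k2=z(1+1/4z)y_n
  y_{n+1}/y_n = 1 + 1/10z + 9/10z(1+1/4z) = 1 + z + 9/40z²
  so R(z) = 1 + z + 9/40z².

Find x<0 with |R(x)|<1.
x=-0.48: |R|=0.5718
R=1: x+9/40x²=0 ⇒ x=−40/9=-4.4444; min R=1−1/(4·9/40)=-0.1111>−1
Confirm numerically:
  x=-3.697: |R|=0.37826 <1
  x=-3.518: |R|=0.26667 <1
  x=-3.375: |R|=0.18789 <1
  x=-2.320: |R|=0.10896 <1
  x=-4.873: |R|=1.46988 >1
  x=-4.830: |R|=1.41900 >1
  x=-4.620: |R|=1.18249 >1
So |R|<1 on (-4.4444, 0).

left endpoint -4.4444.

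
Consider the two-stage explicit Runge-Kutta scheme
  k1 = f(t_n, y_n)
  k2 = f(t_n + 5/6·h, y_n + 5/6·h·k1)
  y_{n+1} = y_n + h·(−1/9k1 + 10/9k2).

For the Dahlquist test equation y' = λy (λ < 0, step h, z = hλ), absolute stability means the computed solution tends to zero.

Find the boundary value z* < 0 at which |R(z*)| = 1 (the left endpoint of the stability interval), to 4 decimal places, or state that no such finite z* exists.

Test eqn y'=λy, z=hλ:
  k1=λy_n ⇒ h·k1=z·y_n;  k2=λ(1+5/6z)y_n ⇒ h·k2=z(1+5/6z)y_n
  y_{n+1}/y_n = 1 − 1/9z + 10/9z(1+5/6z) = 1 + z + 25/27z²
  so R(z) = 1 + z + 25/27z².

Solve |R(x)|<1 on ℝ⁻.
x=-1.56: |R|=1.6933
R=1: x+25/27x²=0 ⇒ x=−27/25=-1.0800; min R=1−1/(4·25/27)=0.7300>−1
Confirm numerically:
  x=-0.801: |R|=0.79307 <1
  x=-0.532: |R|=0.73006 <1
  x=-0.504: |R|=0.73120 <1
  x=-1.395: |R|=1.40688 >1
  x=-1.296: |R|=1.25920 >1
  x=-1.247: |R|=1.19282 >1
So |R|<1 on (-1.0800, 0).

left endpoint -1.0800.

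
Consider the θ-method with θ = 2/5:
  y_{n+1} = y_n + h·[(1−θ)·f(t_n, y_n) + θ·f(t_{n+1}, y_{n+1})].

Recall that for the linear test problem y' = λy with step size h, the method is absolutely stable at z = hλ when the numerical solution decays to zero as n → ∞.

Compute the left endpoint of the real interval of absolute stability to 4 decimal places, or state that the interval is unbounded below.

z* = -10.0000.

On y'=λy, z=hλ:
  y_{n+1} = y_n + z·[3/5·y_n + 2/5·y_{n+1}] ⇒ (1 − 2/5z)y_{n+1} = (1 + 3/5z)y_n
  Hence R(z) = (1 + 3/5z)/(1 − 2/5z).

Find x<0 with |R(x)|<1.
x=-0.69: |R|=0.4592
R=−1: 1+3/5x = −1+2/5x ⇒ -1/5x=2 ⇒ x=2/(-1/5)=-10.0000
Confirm numerically:
  x=-8.435: |R|=0.92844 <1
  x=-6.640: |R|=0.81619 <1
  x=-5.155: |R|=0.68354 <1
  x=-4.296: |R|=0.58034 <1
  x=-10.408: |R|=1.01580 >1
  x=-10.398: |R|=1.01543 >1
  x=-10.258: |R|=1.01011 >1
Stable set (-10.0000, 0).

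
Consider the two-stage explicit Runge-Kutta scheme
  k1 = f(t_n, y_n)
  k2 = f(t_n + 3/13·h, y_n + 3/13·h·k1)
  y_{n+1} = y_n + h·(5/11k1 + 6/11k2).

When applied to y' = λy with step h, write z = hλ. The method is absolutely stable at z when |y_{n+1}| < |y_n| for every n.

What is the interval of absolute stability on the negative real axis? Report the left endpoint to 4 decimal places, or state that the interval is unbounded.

z∈(-7.9444,0).

On y'=λy, z=hλ:
  k1=λy_n ⇒ h·k1=z·y_n;  k2=λ(1+3/13z)y_n ⇒ h·k2=z(1+3/13z)y_n
  y_{n+1}/y_n = 1 + 5/11z + 6/11z(1+3/13z) = 1 + z + 18/143z²
  R(z) = 1 + z + 18/143z².

Solve |R(x)|<1 on ℝ⁻.
x=-0.99: |R|=0.1334
R=1: x+18/143x²=0 ⇒ x=−143/18=-7.9444; min R=1−1/(4·18/143)=-0.9861>−1
Confirm numerically:
  x=-6.928: |R|=0.11360 <1
  x=-4.410: |R|=0.96199 <1
  x=-4.065: |R|=0.98503 <1
  x=-3.666: |R|=0.97431 <1
  x=-8.267: |R|=1.33565 >1
  x=-8.183: |R|=1.24572 >1
  x=-8.135: |R|=1.19513 >1
Interval (-7.9444, 0).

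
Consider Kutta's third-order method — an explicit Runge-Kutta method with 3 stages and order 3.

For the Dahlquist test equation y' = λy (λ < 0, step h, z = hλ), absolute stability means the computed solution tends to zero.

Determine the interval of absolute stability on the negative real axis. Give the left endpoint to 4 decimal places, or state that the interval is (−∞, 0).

With y'=λy (z=hλ):
  order 3, 3-stage ⇒ R(z)=1+z+z^2/2+z^3/6
  (e.g. R(-1.72)=-0.08887, |R|=0.08887)

Solve |R(x)|<1 on ℝ⁻.
x=-1.72: |R|=0.0889
|R(-1.82)|=0.1686 |R(-1.75)|=0.1120 |R(-0.63)|=0.5268
Bisect:
  x_lo=-3.2926 |R|=2.8213  x_hi=-0.1645 |R|=0.8483
  mid=-1.72855 |R|=0.09539 →hi
  mid=-2.51057 |R|=0.99643 →hi
  mid=-2.90159 |R|=1.76349 →lo
  mid=-2.70608 |R|=1.34736 →lo
  mid=-2.60833 |R|=1.16421 →lo
  mid=-2.55945 |R|=1.07846 →lo
  mid=-2.53501 |R|=1.03699 →lo
  mid=-2.52279 |R|=1.01660 →lo
  ...
  [-2.51287,-2.51267] ⇒ x*=-2.5127
So |R|<1 on (-2.5127, 0).

z∈(-2.5127,0).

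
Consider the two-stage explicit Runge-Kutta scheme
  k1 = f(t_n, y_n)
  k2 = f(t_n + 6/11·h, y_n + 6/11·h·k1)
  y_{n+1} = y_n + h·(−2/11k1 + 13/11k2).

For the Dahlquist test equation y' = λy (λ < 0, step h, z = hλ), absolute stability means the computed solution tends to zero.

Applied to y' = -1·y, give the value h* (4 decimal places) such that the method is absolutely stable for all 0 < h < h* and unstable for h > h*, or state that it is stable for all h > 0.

On y'=λy, z=hλ:
  k1=λy_n ⇒ h·k1=z·y_n;  k2=λ(1+6/11z)y_n ⇒ h·k2=z(1+6/11z)y_n
  y_{n+1}/y_n = 1 − 2/11z + 13/11z(1+6/11z) = 1 + z + 78/121z²
  so R(z) = 1 + z + 78/121z².

Solve |R(x)|<1 on ℝ⁻.
x=-0.69: |R|=0.6169
R=1: x+78/121x²=0 ⇒ x=−121/78=-1.5513; min R=1−1/(4·78/121)=0.6122>−1
Confirm numerically:
  x=-1.487: |R|=0.93838 <1
  x=-1.381: |R|=0.84841 <1
  x=-0.917: |R|=0.62506 <1
  x=-0.703: |R|=0.61558 <1
  x=-2.124: |R|=1.78416 >1
  x=-1.918: |R|=1.45341 >1
  x=-1.733: |R|=1.20300 >1
Interval (-1.5513, 0).

(-1.5513,0); λ=-1 ⇒ h* = (121/78)/1 = 1.5513.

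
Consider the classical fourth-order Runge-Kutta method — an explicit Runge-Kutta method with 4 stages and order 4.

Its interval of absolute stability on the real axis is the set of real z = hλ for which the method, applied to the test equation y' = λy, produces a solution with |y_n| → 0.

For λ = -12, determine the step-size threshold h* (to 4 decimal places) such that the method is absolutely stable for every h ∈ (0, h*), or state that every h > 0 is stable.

Set f=λy, z=hλ:
  order 4, 4-stage ⇒ R(z)=1+z+z^2/2+z^3/6+z^4/24
  (e.g. R(-1.29)=0.29965, |R|=0.29965)

Find x<0 with |R(x)|<1.
x=-1.29: |R|=0.2997
|R(-2.55)|=0.6995 |R(-2.31)|=0.4901 |R(-1.41)|=0.2815
Bisect:
  x_lo=-3.6279 |R|=3.2126  x_hi=-0.1086 |R|=0.8971
  mid=-1.86824 |R|=0.29772 →hi
  mid=-2.74807 |R|=0.94531 →hi
  mid=-3.18798 |R|=1.79741 →lo
  mid=-2.96803 |R|=1.31232 →lo
  mid=-2.85805 |R|=1.11535 →lo
  mid=-2.80306 |R|=1.02712 →lo
  mid=-2.77556 |R|=0.98543 →hi
  mid=-2.78931 |R|=1.00607 →lo
  mid=-2.78244 |R|=0.99570 →hi
  mid=-2.78587 |R|=1.00088 →lo
  ...
  [-2.78544,-2.78523] ⇒ x*=-2.7853
Interval (-2.7853, 0).

(-2.7853,0); λ=-12 ⇒ h* = 0.2321.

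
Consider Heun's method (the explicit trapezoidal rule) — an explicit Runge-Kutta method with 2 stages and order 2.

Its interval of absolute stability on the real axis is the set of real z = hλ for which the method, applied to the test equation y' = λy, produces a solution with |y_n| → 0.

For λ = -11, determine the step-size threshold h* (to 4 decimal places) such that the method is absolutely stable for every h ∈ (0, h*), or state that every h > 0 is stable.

(-2.0000,0); λ=-11 ⇒ h* = 0.1818.

Set f=λy, z=hλ:
  order 2, 2-stage ⇒ R(z)=1+z+z^2/2
  (e.g. R(-0.7)=0.54500, |R|=0.54500)

Need |R(x)|<1, x<0.
x=-0.7: |R|=0.5450
|R(-2.11)|=1.1160 |R(-1.33)|=0.5544 |R(-0.58)|=0.5882
Bisect:
  x_lo=-2.6145 |R|=1.8033  x_hi=-0.2596 |R|=0.7741
  mid=-1.43703 |R|=0.59550 →hi
  mid=-2.02576 |R|=1.02609 →lo
  mid=-1.73139 |R|=0.76747 →hi
  mid=-1.87858 |R|=0.88595 →hi
  mid=-1.95217 |R|=0.95331 →hi
  mid=-1.98896 |R|=0.98902 →hi
  mid=-2.00736 |R|=1.00739 →lo
  mid=-1.99816 |R|=0.99816 →hi
  ...
  [-2.00003,-1.99989] ⇒ x*=-2.0000
Stable set (-2.0000, 0).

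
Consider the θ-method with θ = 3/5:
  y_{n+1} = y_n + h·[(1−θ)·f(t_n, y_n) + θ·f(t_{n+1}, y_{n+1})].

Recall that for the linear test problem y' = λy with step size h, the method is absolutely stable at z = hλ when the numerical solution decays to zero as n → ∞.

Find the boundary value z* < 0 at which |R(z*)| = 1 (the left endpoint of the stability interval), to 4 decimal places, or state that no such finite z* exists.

On y'=λy, z=hλ:
  y_{n+1} = y_n + z·[2/5·y_n + 3/5·y_{n+1}] ⇒ (1 − 3/5z)y_{n+1} = (1 + 2/5z)y_n
  so R(z) = (1 + 2/5z)/(1 − 3/5z).

Solve |R(x)|<1 on ℝ⁻.
x=-0.75: |R|=0.4828
x=-2: |R|=0.0909
x=-10: |R|=0.4286
x=-100: |R|=0.6393
θ=3/5≥1/2 ⇒ |1+2/5x|<|1−3/5x| ∀x<0 ⇒ stable on all of ℝ⁻.

unbounded; (−∞, 0).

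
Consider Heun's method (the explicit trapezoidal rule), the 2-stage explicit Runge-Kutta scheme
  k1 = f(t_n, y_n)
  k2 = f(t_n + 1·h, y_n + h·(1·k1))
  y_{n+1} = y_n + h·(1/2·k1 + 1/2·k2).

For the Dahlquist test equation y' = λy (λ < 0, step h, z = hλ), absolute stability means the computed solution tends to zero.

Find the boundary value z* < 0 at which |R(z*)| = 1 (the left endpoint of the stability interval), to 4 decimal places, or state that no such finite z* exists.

Test eqn y'=λy, z=hλ:
  order 2, 2-stage ⇒ R(z)=1+z+z^2/2
  (e.g. R(-1.76)=0.78880, |R|=0.78880)

Boundary: |R(x)|=1, x<0.
x=-1.76: |R|=0.7888
|R(-2.09)|=1.0940 |R(-1.21)|=0.5221 |R(-0.72)|=0.5392
Bisect:
  x_lo=-2.4862 |R|=1.6044  x_hi=-0.3641 |R|=0.7022
  mid=-1.42517 |R|=0.59039 →hi
  mid=-1.95570 |R|=0.95668 →hi
  mid=-2.22096 |R|=1.24537 →lo
  mid=-2.08833 |R|=1.09223 →lo
  mid=-2.02201 |R|=1.02225 →lo
  mid=-1.98885 |R|=0.98892 →hi
  mid=-2.00543 |R|=1.00545 →lo
  mid=-1.99714 |R|=0.99715 →hi
  mid=-2.00129 |R|=1.00129 →lo
  mid=-1.99921 |R|=0.99922 →hi
  ...
  [-2.00012,-1.99999] ⇒ x*=-2.0000
So |R|<1 on (-2.0000, 0).

left endpoint -2.0000.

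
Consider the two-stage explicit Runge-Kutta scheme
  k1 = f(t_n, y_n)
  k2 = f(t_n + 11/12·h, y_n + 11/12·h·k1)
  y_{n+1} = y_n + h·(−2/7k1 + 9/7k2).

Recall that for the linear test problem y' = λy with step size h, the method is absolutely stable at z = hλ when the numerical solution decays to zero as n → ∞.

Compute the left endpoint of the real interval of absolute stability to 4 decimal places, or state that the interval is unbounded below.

z* = -0.8485.

On y'=λy, z=hλ:
  k1=λy_n ⇒ h·k1=z·y_n;  k2=λ(1+11/12z)y_n ⇒ h·k2=z(1+11/12z)y_n
  y_{n+1}/y_n = 1 − 2/7z + 9/7z(1+11/12z) = 1 + z + 33/28z²
  ⇒ R(z) = 1 + z + 33/28z².

Boundary: |R(x)|=1, x<0.
x=-0.5: |R|=0.7946
R=1: x+33/28x²=0 ⇒ x=−28/33=-0.8485; min R=1−1/(4·33/28)=0.7879>−1
Confirm numerically:
  x=-0.507: |R|=0.79595 <1
  x=-0.413: |R|=0.78803 <1
  x=-0.343: |R|=0.79566 <1
  x=-1.259: |R|=1.60913 >1
  x=-1.149: |R|=1.40695 >1
Stable set (-0.8485, 0).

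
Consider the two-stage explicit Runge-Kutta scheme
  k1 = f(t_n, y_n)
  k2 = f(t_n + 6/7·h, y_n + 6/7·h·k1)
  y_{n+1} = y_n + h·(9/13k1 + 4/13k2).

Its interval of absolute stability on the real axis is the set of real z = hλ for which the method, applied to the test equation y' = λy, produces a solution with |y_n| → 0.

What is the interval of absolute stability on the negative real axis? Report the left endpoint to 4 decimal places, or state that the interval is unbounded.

On y'=λy, z=hλ:
  k1=λy_n ⇒ h·k1=z·y_n;  k2=λ(1+6/7z)y_n ⇒ h·k2=z(1+6/7z)y_n
  y_{n+1}/y_n = 1 + 9/13z + 4/13z(1+6/7z) = 1 + z + 24/91z²
  so R(z) = 1 + z + 24/91z².

Solve |R(x)|<1 on ℝ⁻.
x=-0.73: |R|=0.4105
R=1: x+24/91x²=0 ⇒ x=−91/24=-3.7917; min R=1−1/(4·24/91)=0.0521>−1
Confirm numerically:
  x=-3.460: |R|=0.69735 <1
  x=-3.113: |R|=0.44281 <1
  x=-2.882: |R|=0.30857 <1
  x=-2.573: |R|=0.17302 <1
  x=-4.222: |R|=1.47917 >1
  x=-4.091: |R|=1.32296 >1
  x=-3.988: |R|=1.20650 >1
So |R|<1 on (-3.7917, 0).

(-3.7917, 0).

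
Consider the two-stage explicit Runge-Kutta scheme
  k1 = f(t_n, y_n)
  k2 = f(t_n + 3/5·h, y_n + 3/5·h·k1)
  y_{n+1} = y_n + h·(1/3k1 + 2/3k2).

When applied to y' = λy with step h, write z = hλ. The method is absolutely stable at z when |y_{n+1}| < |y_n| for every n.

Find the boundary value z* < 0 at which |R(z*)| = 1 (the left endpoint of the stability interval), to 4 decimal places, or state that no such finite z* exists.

With y'=λy (z=hλ):
  k1=λy_n ⇒ h·k1=z·y_n;  k2=λ(1+3/5z)y_n ⇒ h·k2=z(1+3/5z)y_n
  y_{n+1}/y_n = 1 + 1/3z + 2/3z(1+3/5z) = 1 + z + 2/5z²
  so R(z) = 1 + z + 2/5z².

Boundary: |R(x)|=1, x<0.
x=-0.89: |R|=0.4268
R=1: x+2/5x²=0 ⇒ x=−5/2=-2.5000; min R=1−1/(4·2/5)=0.3750>−1
Confirm numerically:
  x=-2.131: |R|=0.68546 <1
  x=-1.781: |R|=0.48778 <1
  x=-1.502: |R|=0.40040 <1
  x=-1.155: |R|=0.37861 <1
  x=-2.961: |R|=1.54601 >1
  x=-2.742: |R|=1.26543 >1
  x=-2.636: |R|=1.14340 >1
Stable set (-2.5000, 0).

z* = -2.5000.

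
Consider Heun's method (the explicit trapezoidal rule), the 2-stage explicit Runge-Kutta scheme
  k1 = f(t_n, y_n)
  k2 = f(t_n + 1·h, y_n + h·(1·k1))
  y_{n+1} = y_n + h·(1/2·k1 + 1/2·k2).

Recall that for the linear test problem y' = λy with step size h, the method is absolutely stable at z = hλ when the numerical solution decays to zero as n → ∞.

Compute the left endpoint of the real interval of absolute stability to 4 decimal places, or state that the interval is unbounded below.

Test eqn y'=λy, z=hλ:
  order 2, 2-stage ⇒ R(z)=1+z+z^2/2
  (e.g. R(-1.15)=0.51125, |R|=0.51125)

Solve |R(x)|<1 on ℝ⁻.
x=-1.15: |R|=0.5112
|R(-1.64)|=0.7048 |R(-0.97)|=0.5005 |R(-0.71)|=0.5421
Bisect:
  x_lo=-2.3291 |R|=1.3832  x_hi=-0.1567 |R|=0.8555
  mid=-1.24291 |R|=0.52950 →hi
  mid=-1.78599 |R|=0.80889 →hi
  mid=-2.05753 |R|=1.05919 →lo
  mid=-1.92176 |R|=0.92482 →hi
  mid=-1.98965 |R|=0.98970 →hi
  mid=-2.02359 |R|=1.02387 →lo
  mid=-2.00662 |R|=1.00664 →lo
  mid=-1.99813 |R|=0.99814 →hi
  mid=-2.00238 |R|=1.00238 →lo
  ...
  [-2.00012,-1.99999] ⇒ x*=-2.0000
So |R|<1 on (-2.0000, 0).

z* = -2.0000.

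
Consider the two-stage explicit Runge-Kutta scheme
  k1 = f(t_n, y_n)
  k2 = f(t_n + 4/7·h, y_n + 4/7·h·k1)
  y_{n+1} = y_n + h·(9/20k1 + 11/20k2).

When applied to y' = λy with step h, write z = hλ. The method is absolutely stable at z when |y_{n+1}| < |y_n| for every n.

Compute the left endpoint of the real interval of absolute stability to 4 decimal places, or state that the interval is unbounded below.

Test eqn y'=λy, z=hλ:
  k1=λy_n ⇒ h·k1=z·y_n;  k2=λ(1+4/7z)y_n ⇒ h·k2=z(1+4/7z)y_n
  y_{n+1}/y_n = 1 + 9/20z + 11/20z(1+4/7z) = 1 + z + 11/35z²
  ⇒ R(z) = 1 + z + 11/35z².

Boundary: |R(x)|=1, x<0.
x=-0.37: |R|=0.6730
R=1: x+11/35x²=0 ⇒ x=−35/11=-3.1818; min R=1−1/(4·11/35)=0.2045>−1
Confirm numerically:
  x=-2.726: |R|=0.60948 <1
  x=-2.297: |R|=0.36124 <1
  x=-2.265: |R|=0.34736 <1
  x=-2.141: |R|=0.29965 <1
  x=-3.564: |R|=1.42809 >1
  x=-3.327: |R|=1.15181 >1
  x=-3.303: |R|=1.12580 >1
Stable set (-3.1818, 0).

z* = -3.1818.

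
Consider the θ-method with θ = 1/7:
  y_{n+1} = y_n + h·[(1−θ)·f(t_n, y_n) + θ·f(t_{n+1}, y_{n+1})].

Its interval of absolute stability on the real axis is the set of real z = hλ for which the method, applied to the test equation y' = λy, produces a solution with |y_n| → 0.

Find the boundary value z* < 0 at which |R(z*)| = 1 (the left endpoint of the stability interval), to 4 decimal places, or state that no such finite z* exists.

left endpoint -2.8000.

With y'=λy (z=hλ):
  y_{n+1} = y_n + z·[6/7·y_n + 1/7·y_{n+1}] ⇒ (1 − 1/7z)y_{n+1} = (1 + 6/7z)y_n
  Hence R(z) = (1 + 6/7z)/(1 − 1/7z).

Solve |R(x)|<1 on ℝ⁻.
x=-1.55: |R|=0.2690
R=−1: 1+6/7x = −1+1/7x ⇒ -5/7x=2 ⇒ x=2/(-5/7)=-2.8000
Confirm numerically:
  x=-2.646: |R|=0.92017 <1
  x=-2.418: |R|=0.79720 <1
  x=-1.895: |R|=0.49129 <1
  x=-3.168: |R|=1.18096 >1
  x=-3.075: |R|=1.13648 >1
  x=-2.916: |R|=1.05849 >1
Interval (-2.8000, 0).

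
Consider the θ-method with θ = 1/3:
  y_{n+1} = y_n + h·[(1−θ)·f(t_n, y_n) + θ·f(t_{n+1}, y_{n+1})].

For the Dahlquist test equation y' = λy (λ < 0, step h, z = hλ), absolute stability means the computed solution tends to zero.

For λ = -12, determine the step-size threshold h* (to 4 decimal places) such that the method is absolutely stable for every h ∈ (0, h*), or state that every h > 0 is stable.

Set f=λy, z=hλ:
  y_{n+1} = y_n + z·[2/3·y_n + 1/3·y_{n+1}] ⇒ (1 − 1/3z)y_{n+1} = (1 + 2/3z)y_n
  ⇒ R(z) = (1 + 2/3z)/(1 − 1/3z).

Find x<0 with |R(x)|<1.
x=-1.52: |R|=0.0088
R=−1: 1+2/3x = −1+1/3x ⇒ -1/3x=2 ⇒ x=2/(-1/3)=-6.0000
Confirm numerically:
  x=-5.509: |R|=0.94230 <1
  x=-5.414: |R|=0.93035 <1
  x=-4.932: |R|=0.86536 <1
  x=-3.645: |R|=0.64560 <1
  x=-6.576: |R|=1.06015 >1
  x=-6.551: |R|=1.05769 >1
  x=-6.390: |R|=1.04153 >1
So |R|<1 on (-6.0000, 0).

(-6.0000,0); λ=-12 ⇒ h* = (6)/12 = 0.5000.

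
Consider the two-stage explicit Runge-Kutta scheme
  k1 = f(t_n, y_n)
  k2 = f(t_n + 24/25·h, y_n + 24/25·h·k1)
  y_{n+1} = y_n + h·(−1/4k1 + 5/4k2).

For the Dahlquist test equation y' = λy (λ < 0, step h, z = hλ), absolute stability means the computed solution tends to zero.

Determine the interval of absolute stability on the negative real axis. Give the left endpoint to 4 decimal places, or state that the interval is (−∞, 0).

Set f=λy, z=hλ:
  k1=λy_n ⇒ h·k1=z·y_n;  k2=λ(1+24/25z)y_n ⇒ h·k2=z(1+24/25z)y_n
  y_{n+1}/y_n = 1 − 1/4z + 5/4z(1+24/25z) = 1 + z + 6/5z²
  ⇒ R(z) = 1 + z + 6/5z².

Need |R(x)|<1, x<0.
x=-1.76: |R|=2.9571
R=1: x+6/5x²=0 ⇒ x=−5/6=-0.8333; min R=1−1/(4·6/5)=0.7917>−1
Confirm numerically:
  x=-0.667: |R|=0.86687 <1
  x=-0.528: |R|=0.80654 <1
  x=-0.498: |R|=0.79960 <1
  x=-0.487: |R|=0.79760 <1
  x=-1.232: |R|=1.58939 >1
  x=-1.132: |R|=1.40571 >1
  x=-0.999: |R|=1.19860 >1
Stable set (-0.8333, 0).

(-0.8333, 0).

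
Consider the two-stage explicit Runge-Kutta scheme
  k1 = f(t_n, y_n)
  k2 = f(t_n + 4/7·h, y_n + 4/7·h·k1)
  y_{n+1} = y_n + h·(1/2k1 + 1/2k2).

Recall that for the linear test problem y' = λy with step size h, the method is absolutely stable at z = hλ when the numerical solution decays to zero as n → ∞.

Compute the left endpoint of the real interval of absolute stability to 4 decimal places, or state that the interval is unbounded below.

Set f=λy, z=hλ:
  k1=λy_n ⇒ h·k1=z·y_n;  k2=λ(1+4/7z)y_n ⇒ h·k2=z(1+4/7z)y_n
  y_{n+1}/y_n = 1 + 1/2z + 1/2z(1+4/7z) = 1 + z + 2/7z²
  Hence R(z) = 1 + z + 2/7z².

Find x<0 with |R(x)|<1.
x=-0.35: |R|=0.6850
R=1: x+2/7x²=0 ⇒ x=−7/2=-3.5000; min R=1−1/(4·2/7)=0.1250>−1
Confirm numerically:
  x=-3.036: |R|=0.59751 <1
  x=-2.687: |R|=0.37585 <1
  x=-2.552: |R|=0.30877 <1
  x=-1.760: |R|=0.12503 <1
  x=-4.021: |R|=1.59855 >1
  x=-4.014: |R|=1.58948 >1
  x=-4.006: |R|=1.57915 >1
Stable set (-3.5000, 0).

z* = -3.5000.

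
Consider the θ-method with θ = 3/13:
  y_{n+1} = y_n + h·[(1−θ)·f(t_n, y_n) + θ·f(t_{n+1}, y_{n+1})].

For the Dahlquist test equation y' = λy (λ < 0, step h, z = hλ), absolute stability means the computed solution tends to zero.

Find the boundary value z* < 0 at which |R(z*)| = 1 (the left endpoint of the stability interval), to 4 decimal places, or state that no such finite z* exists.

Test eqn y'=λy, z=hλ:
  y_{n+1} = y_n + z·[10/13·y_n + 3/13·y_{n+1}] ⇒ (1 − 3/13z)y_{n+1} = (1 + 10/13z)y_n
  R(z) = (1 + 10/13z)/(1 − 3/13z).

Need |R(x)|<1, x<0.
x=-1.13: |R|=0.1037
R=−1: 1+10/13x = −1+3/13x ⇒ -7/13x=2 ⇒ x=2/(-7/13)=-3.7143
Confirm numerically:
  x=-3.565: |R|=0.95590 <1
  x=-3.218: |R|=0.84665 <1
  x=-2.831: |R|=0.71232 <1
  x=-2.280: |R|=0.49395 <1
  x=-4.140: |R|=1.11723 >1
  x=-4.017: |R|=1.08459 >1
  x=-3.810: |R|=1.02743 >1
So |R|<1 on (-3.7143, 0).

left endpoint -3.7143.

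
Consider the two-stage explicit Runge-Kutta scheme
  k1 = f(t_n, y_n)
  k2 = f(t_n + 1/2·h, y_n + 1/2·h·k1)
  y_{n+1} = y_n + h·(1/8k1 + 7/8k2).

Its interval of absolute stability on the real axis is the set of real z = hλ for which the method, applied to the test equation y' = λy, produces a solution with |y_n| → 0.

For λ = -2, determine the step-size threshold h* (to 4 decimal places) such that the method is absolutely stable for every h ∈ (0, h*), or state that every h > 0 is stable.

On y'=λy, z=hλ:
  k1=λy_n ⇒ h·k1=z·y_n;  k2=λ(1+1/2z)y_n ⇒ h·k2=z(1+1/2z)y_n
  y_{n+1}/y_n = 1 + 1/8z + 7/8z(1+1/2z) = 1 + z + 7/16z²
  Hence R(z) = 1 + z + 7/16z².

Boundary: |R(x)|=1, x<0.
x=-1.57: |R|=0.5084
R=1: x+7/16x²=0 ⇒ x=−16/7=-2.2857; min R=1−1/(4·7/16)=0.4286>−1
Confirm numerically:
  x=-2.260: |R|=0.97457 <1
  x=-1.556: |R|=0.50325 <1
  x=-1.546: |R|=0.49968 <1
  x=-2.472: |R|=1.20147 >1
  x=-2.469: |R|=1.19798 >1
  x=-2.464: |R|=1.19219 >1
So |R|<1 on (-2.2857, 0).

(-2.2857,0); λ=-2 ⇒ h* = (16/7)/2 = 1.1429.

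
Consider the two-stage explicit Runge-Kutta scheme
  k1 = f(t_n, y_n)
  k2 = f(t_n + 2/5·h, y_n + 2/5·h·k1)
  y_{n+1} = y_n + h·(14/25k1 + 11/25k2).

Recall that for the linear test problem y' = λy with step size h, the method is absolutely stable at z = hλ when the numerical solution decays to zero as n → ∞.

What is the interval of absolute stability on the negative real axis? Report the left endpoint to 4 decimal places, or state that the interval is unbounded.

Set f=λy, z=hλ:
  k1=λy_n ⇒ h·k1=z·y_n;  k2=λ(1+2/5z)y_n ⇒ h·k2=z(1+2/5z)y_n
  y_{n+1}/y_n = 1 + 14/25z + 11/25z(1+2/5z) = 1 + z + 22/125z²
  R(z) = 1 + z + 22/125z².

Solve |R(x)|<1 on ℝ⁻.
x=-0.74: |R|=0.3564
R=1: x+22/125x²=0 ⇒ x=−125/22=-5.6818; min R=1−1/(4·22/125)=-0.4205>−1
Confirm numerically:
  x=-4.465: |R|=0.04378 <1
  x=-3.959: |R|=0.20043 <1
  x=-3.458: |R|=0.35343 <1
  x=-5.813: |R|=1.13421 >1
  x=-5.780: |R|=1.09988 >1
Interval (-5.6818, 0).

(-5.6818, 0).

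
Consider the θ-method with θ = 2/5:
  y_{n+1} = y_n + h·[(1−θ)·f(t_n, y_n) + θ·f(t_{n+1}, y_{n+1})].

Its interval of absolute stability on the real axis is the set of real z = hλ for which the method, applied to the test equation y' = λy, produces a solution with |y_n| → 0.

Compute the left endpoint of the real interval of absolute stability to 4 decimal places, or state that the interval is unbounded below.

On y'=λy, z=hλ:
  y_{n+1} = y_n + z·[3/5·y_n + 2/5·y_{n+1}] ⇒ (1 − 2/5z)y_{n+1} = (1 + 3/5z)y_n
  so R(z) = (1 + 3/5z)/(1 − 2/5z).

Solve |R(x)|<1 on ℝ⁻.
x=-0.32: |R|=0.7163
R=−1: 1+3/5x = −1+2/5x ⇒ -1/5x=2 ⇒ x=2/(-1/5)=-10.0000
Confirm numerically:
  x=-6.152: |R|=0.77762 <1
  x=-5.994: |R|=0.76419 <1
  x=-5.621: |R|=0.73039 <1
  x=-4.134: |R|=0.55788 <1
  x=-10.256: |R|=1.01003 >1
  x=-10.255: |R|=1.01000 >1
So |R|<1 on (-10.0000, 0).

z* = -10.0000.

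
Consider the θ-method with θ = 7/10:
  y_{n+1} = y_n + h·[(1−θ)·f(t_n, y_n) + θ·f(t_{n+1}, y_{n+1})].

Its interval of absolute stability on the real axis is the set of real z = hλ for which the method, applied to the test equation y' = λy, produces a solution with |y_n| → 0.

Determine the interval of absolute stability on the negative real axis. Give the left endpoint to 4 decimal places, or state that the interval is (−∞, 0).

With y'=λy (z=hλ):
  y_{n+1} = y_n + z·[3/10·y_n + 7/10·y_{n+1}] ⇒ (1 − 7/10z)y_{n+1} = (1 + 3/10z)y_n
  so R(z) = (1 + 3/10z)/(1 − 7/10z).

Solve |R(x)|<1 on ℝ⁻.
x=-0.51: |R|=0.6242
x=-2: |R|=0.1667
x=-10: |R|=0.2500
x=-100: |R|=0.4085
θ=7/10≥1/2 ⇒ |1+3/10x|<|1−7/10x| ∀x<0 ⇒ interval (−∞,0).

unbounded; (−∞, 0).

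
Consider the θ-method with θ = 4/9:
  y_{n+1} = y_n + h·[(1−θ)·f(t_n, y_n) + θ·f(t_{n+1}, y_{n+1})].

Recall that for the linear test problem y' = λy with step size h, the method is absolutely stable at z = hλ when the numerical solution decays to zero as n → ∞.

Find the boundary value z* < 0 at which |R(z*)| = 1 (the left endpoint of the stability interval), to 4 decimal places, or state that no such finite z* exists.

left endpoint -18.0000.

Test eqn y'=λy, z=hλ:
  y_{n+1} = y_n + z·[5/9·y_n + 4/9·y_{n+1}] ⇒ (1 − 4/9z)y_{n+1} = (1 + 5/9z)y_n
  R(z) = (1 + 5/9z)/(1 − 4/9z).

Boundary: |R(x)|=1, x<0.
x=-1.54: |R|=0.0858
R=−1: 1+5/9x = −1+4/9x ⇒ -1/9x=2 ⇒ x=2/(-1/9)=-18.0000
Confirm numerically:
  x=-17.434: |R|=0.99281 <1
  x=-16.800: |R|=0.98425 <1
  x=-16.064: |R|=0.97357 <1
  x=-11.130: |R|=0.87164 <1
  x=-18.183: |R|=1.00224 >1
  x=-18.178: |R|=1.00218 >1
  x=-18.116: |R|=1.00142 >1
Interval (-18.0000, 0).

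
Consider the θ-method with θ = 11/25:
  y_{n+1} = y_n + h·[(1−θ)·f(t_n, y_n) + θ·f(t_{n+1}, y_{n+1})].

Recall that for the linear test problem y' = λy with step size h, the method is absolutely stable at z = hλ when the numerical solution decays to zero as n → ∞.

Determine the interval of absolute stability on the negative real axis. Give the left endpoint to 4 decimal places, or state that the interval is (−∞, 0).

Set f=λy, z=hλ:
  y_{n+1} = y_n + z·[14/25·y_n + 11/25·y_{n+1}] ⇒ (1 − 11/25z)y_{n+1} = (1 + 14/25z)y_n
  so R(z) = (1 + 14/25z)/(1 − 11/25z).

Find x<0 with |R(x)|<1.
x=-0.6: |R|=0.5253
R=−1: 1+14/25x = −1+11/25x ⇒ -3/25x=2 ⇒ x=2/(-3/25)=-16.6667
Confirm numerically:
  x=-15.617: |R|=0.98400 <1
  x=-15.068: |R|=0.97486 <1
  x=-13.008: |R|=0.93470 <1
  x=-12.428: |R|=0.92136 <1
  x=-17.260: |R|=1.00828 >1
  x=-17.076: |R|=1.00577 >1
  x=-17.028: |R|=1.00511 >1
Interval (-16.6667, 0).

z∈(-16.6667,0).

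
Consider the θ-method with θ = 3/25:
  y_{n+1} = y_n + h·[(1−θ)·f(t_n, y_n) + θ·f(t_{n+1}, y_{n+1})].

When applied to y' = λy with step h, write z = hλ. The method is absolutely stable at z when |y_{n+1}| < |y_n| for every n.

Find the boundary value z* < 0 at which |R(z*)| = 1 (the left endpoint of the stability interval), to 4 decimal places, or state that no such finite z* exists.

left endpoint -2.6316.

On y'=λy, z=hλ:
  y_{n+1} = y_n + z·[22/25·y_n + 3/25·y_{n+1}] ⇒ (1 − 3/25z)y_{n+1} = (1 + 22/25z)y_n
  R(z) = (1 + 22/25z)/(1 − 3/25z).

Find x<0 with |R(x)|<1.
x=-1.37: |R|=0.1766
R=−1: 1+22/25x = −1+3/25x ⇒ -19/25x=2 ⇒ x=2/(-19/25)=-2.6316
Confirm numerically:
  x=-2.520: |R|=0.93489 <1
  x=-2.220: |R|=0.75300 <1
  x=-1.698: |R|=0.41058 <1
  x=-3.162: |R|=1.29223 >1
  x=-2.878: |R|=1.13920 >1
  x=-2.748: |R|=1.06654 >1
Stable set (-2.6316, 0).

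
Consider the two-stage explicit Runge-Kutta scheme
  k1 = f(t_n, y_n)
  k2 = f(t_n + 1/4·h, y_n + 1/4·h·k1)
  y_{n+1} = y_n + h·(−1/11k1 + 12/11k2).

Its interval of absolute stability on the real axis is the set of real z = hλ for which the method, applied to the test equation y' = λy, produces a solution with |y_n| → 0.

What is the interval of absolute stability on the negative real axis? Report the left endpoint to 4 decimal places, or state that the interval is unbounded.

(-3.6667, 0).

On y'=λy, z=hλ:
  k1=λy_n ⇒ h·k1=z·y_n;  k2=λ(1+1/4z)y_n ⇒ h·k2=z(1+1/4z)y_n
  y_{n+1}/y_n = 1 − 1/11z + 12/11z(1+1/4z) = 1 + z + 3/11z²
  Hence R(z) = 1 + z + 3/11z².

Solve |R(x)|<1 on ℝ⁻.
x=-1.36: |R|=0.1444
R=1: x+3/11x²=0 ⇒ x=−11/3=-3.6667; min R=1−1/(4·3/11)=0.0833>−1
Confirm numerically:
  x=-3.629: |R|=0.96272 <1
  x=-3.112: |R|=0.52924 <1
  x=-3.043: |R|=0.48241 <1
  x=-2.038: |R|=0.09476 <1
  x=-4.223: |R|=1.64074 >1
  x=-4.031: |R|=1.40053 >1
  x=-3.832: |R|=1.17279 >1
Stable set (-3.6667, 0).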